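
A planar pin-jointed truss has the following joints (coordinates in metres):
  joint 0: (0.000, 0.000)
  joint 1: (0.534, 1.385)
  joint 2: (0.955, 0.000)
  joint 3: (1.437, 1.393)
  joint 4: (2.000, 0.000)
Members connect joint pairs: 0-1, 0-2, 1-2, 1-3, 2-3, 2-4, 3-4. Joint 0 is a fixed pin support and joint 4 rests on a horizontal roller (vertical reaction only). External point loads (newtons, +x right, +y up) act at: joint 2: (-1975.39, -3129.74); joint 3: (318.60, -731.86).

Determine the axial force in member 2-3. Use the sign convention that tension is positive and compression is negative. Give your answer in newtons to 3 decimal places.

1608.636

N=5 nodes, M=7 members, R=3 reactions → 2N=10, M+R=10
member 0 (0-1): L=1.4844, (cx,cy)=(0.3597,0.9331)
member 1 (0-2): L=0.9550, (cx,cy)=(1.0000,0.0000)
member 2 (1-2): L=1.4476, (cx,cy)=(0.2908,-0.9568)
member 3 (1-3): L=0.9030, (cx,cy)=(1.0000,0.0089)
member 4 (2-3): L=1.4740, (cx,cy)=(0.3270,0.9450)
member 5 (2-4): L=1.0450, (cx,cy)=(1.0000,0.0000)
member 6 (3-4): L=1.5025, (cx,cy)=(0.3747,-0.9271)
solve A·x = −loads:
  F[0-1] = -1735.6011 N (compression)
  F[0-2] = -1032.4137 N (compression)
  F[1-2] = +1682.2535 N (tension)
  F[1-3] = -1113.6727 N (compression)
  F[2-3] = +1608.6357 N (tension)
  F[2-4] = +906.2146 N (tension)
  F[3-4] = -2418.4030 N (compression)
  Rx@0 = +1656.7900 N
  Ry@0 = +1619.4028 N
  Ry@4 = +2242.1972 N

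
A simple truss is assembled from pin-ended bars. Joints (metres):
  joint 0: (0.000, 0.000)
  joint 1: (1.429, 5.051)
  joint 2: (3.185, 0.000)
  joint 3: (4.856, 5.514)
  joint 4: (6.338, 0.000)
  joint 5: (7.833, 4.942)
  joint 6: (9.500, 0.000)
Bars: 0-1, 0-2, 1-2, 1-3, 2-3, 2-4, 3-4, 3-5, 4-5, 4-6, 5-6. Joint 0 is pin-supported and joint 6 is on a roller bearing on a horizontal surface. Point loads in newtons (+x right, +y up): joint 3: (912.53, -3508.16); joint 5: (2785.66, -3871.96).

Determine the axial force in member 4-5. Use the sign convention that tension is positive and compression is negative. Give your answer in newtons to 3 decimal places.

3136.299

N=7 nodes, M=11 members, R=3 reactions → 2N=14, M+R=14
member 0 (0-1): L=5.2493, (cx,cy)=(0.2722,0.9622)
member 1 (0-2): L=3.1850, (cx,cy)=(1.0000,0.0000)
member 2 (1-2): L=5.3475, (cx,cy)=(0.3284,-0.9445)
member 3 (1-3): L=3.4581, (cx,cy)=(0.9910,0.1339)
member 4 (2-3): L=5.7616, (cx,cy)=(0.2900,0.9570)
member 5 (2-4): L=3.1530, (cx,cy)=(1.0000,0.0000)
member 6 (3-4): L=5.7097, (cx,cy)=(0.2596,-0.9657)
member 7 (3-5): L=3.0315, (cx,cy)=(0.9820,-0.1887)
member 8 (4-5): L=5.1632, (cx,cy)=(0.2896,0.9572)
member 9 (4-6): L=3.1620, (cx,cy)=(1.0000,0.0000)
member 10 (5-6): L=5.2156, (cx,cy)=(0.3196,-0.9475)
solve A·x = −loads:
  F[0-1] = -431.8937 N (compression)
  F[0-2] = +3815.7641 N (tension)
  F[1-2] = +404.1790 N (tension)
  F[1-3] = -252.5706 N (compression)
  F[2-3] = -398.9114 N (compression)
  F[2-4] = +4064.1796 N (tension)
  F[3-4] = -3108.4847 N (compression)
  F[3-5] = -480.3126 N (compression)
  F[4-5] = +3136.2989 N (tension)
  F[4-6] = +2349.2280 N (tension)
  F[5-6] = -7350.0789 N (compression)
  Rx@0 = -3698.1900 N
  Ry@0 = +415.5821 N
  Ry@6 = +6964.5379 N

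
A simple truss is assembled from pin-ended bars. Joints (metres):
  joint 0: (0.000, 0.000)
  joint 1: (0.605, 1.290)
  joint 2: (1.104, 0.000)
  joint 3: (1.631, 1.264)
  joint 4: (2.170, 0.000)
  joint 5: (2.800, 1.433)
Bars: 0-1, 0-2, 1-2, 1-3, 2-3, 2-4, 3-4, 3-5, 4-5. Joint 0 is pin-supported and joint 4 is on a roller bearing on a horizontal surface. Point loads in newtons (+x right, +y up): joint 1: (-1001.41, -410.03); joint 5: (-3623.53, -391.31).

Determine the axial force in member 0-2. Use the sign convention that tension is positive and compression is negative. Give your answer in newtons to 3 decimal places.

-3138.103

N=6 nodes, M=9 members, R=3 reactions → 2N=12, M+R=12
member 0 (0-1): L=1.4248, (cx,cy)=(0.4246,0.9054)
member 1 (0-2): L=1.1040, (cx,cy)=(1.0000,0.0000)
member 2 (1-2): L=1.3831, (cx,cy)=(0.3608,-0.9327)
member 3 (1-3): L=1.0263, (cx,cy)=(0.9997,-0.0253)
member 4 (2-3): L=1.3695, (cx,cy)=(0.3848,0.9230)
member 5 (2-4): L=1.0660, (cx,cy)=(1.0000,0.0000)
member 6 (3-4): L=1.3741, (cx,cy)=(0.3922,-0.9199)
member 7 (3-5): L=1.1812, (cx,cy)=(0.9897,0.1431)
member 8 (4-5): L=1.5654, (cx,cy)=(0.4025,0.9154)
solve A·x = −loads:
  F[0-1] = -3501.6230 N (compression)
  F[0-2] = -3138.1029 N (compression)
  F[1-2] = +3002.1826 N (tension)
  F[1-3] = -1569.0310 N (compression)
  F[2-3] = -3033.6162 N (compression)
  F[2-4] = -887.5980 N (compression)
  F[3-4] = +2421.4684 N (tension)
  F[3-5] = -3724.0695 N (compression)
  F[4-5] = +154.6058 N (tension)
  Rx@0 = +4624.9400 N
  Ry@0 = +3170.2807 N
  Ry@4 = -2368.9407 N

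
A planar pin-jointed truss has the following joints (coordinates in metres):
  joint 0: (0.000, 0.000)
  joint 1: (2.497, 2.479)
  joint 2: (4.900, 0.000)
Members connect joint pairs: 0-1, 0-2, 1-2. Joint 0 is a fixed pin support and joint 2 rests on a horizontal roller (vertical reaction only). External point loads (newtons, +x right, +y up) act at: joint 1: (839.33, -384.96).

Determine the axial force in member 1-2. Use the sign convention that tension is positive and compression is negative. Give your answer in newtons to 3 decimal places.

-864.598

N=3 nodes, M=3 members, R=3 reactions → 2N=6, M+R=6
member 0 (0-1): L=3.5186, (cx,cy)=(0.7097,0.7045)
member 1 (0-2): L=4.9000, (cx,cy)=(1.0000,0.0000)
member 2 (1-2): L=3.4525, (cx,cy)=(0.6960,-0.7180)
solve A·x = −loads:
  F[0-1] = +334.7482 N (tension)
  F[0-2] = +601.7726 N (tension)
  F[1-2] = -864.5976 N (compression)
  Rx@0 = -839.3300 N
  Ry@0 = -235.8449 N
  Ry@2 = +620.8049 N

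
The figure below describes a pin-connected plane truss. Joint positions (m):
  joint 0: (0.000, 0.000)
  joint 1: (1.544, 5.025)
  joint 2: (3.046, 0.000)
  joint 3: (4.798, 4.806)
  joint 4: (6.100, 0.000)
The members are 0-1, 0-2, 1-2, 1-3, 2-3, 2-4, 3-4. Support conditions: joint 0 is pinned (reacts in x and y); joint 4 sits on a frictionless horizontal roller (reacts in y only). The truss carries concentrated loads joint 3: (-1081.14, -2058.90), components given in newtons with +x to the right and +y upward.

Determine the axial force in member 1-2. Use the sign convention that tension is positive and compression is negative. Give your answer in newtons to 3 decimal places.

1403.813

N=5 nodes, M=7 members, R=3 reactions → 2N=10, M+R=10
member 0 (0-1): L=5.2569, (cx,cy)=(0.2937,0.9559)
member 1 (0-2): L=3.0460, (cx,cy)=(1.0000,0.0000)
member 2 (1-2): L=5.2447, (cx,cy)=(0.2864,-0.9581)
member 3 (1-3): L=3.2614, (cx,cy)=(0.9977,-0.0671)
member 4 (2-3): L=5.1154, (cx,cy)=(0.3425,0.9395)
member 5 (2-4): L=3.0540, (cx,cy)=(1.0000,0.0000)
member 6 (3-4): L=4.9792, (cx,cy)=(0.2615,-0.9652)
solve A·x = −loads:
  F[0-1] = -1350.8333 N (compression)
  F[0-2] = -684.3847 N (compression)
  F[1-2] = +1403.8128 N (tension)
  F[1-3] = -800.5942 N (compression)
  F[2-3] = -1431.5976 N (compression)
  F[2-4] = +207.9641 N (tension)
  F[3-4] = -795.3176 N (compression)
  Rx@0 = +1081.1400 N
  Ry@0 = +1291.2535 N
  Ry@4 = +767.6465 N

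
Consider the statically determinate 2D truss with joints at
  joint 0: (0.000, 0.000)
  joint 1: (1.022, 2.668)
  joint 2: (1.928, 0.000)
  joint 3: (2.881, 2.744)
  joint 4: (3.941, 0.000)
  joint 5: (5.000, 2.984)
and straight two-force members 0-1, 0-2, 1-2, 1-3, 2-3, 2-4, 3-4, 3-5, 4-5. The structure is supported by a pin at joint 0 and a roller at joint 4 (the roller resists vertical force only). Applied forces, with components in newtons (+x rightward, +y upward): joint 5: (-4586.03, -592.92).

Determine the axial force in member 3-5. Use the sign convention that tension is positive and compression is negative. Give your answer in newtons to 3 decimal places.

-4588.000

N=6 nodes, M=9 members, R=3 reactions → 2N=12, M+R=12
member 0 (0-1): L=2.8570, (cx,cy)=(0.3577,0.9338)
member 1 (0-2): L=1.9280, (cx,cy)=(1.0000,0.0000)
member 2 (1-2): L=2.8176, (cx,cy)=(0.3215,-0.9469)
member 3 (1-3): L=1.8606, (cx,cy)=(0.9992,0.0408)
member 4 (2-3): L=2.9048, (cx,cy)=(0.3281,0.9446)
member 5 (2-4): L=2.0130, (cx,cy)=(1.0000,0.0000)
member 6 (3-4): L=2.9416, (cx,cy)=(0.3603,-0.9328)
member 7 (3-5): L=2.1325, (cx,cy)=(0.9936,0.1125)
member 8 (4-5): L=3.1663, (cx,cy)=(0.3345,0.9424)
solve A·x = −loads:
  F[0-1] = -3547.8234 N (compression)
  F[0-2] = -3316.9302 N (compression)
  F[1-2] = +3396.9306 N (tension)
  F[1-3] = -2363.3431 N (compression)
  F[2-3] = -3404.9995 N (compression)
  F[2-4] = -1107.5473 N (compression)
  F[3-4] = +2998.1495 N (tension)
  F[3-5] = -4587.9997 N (compression)
  F[4-5] = -81.2596 N (compression)
  Rx@0 = +4586.0300 N
  Ry@0 = +3313.0706 N
  Ry@4 = -2720.1506 N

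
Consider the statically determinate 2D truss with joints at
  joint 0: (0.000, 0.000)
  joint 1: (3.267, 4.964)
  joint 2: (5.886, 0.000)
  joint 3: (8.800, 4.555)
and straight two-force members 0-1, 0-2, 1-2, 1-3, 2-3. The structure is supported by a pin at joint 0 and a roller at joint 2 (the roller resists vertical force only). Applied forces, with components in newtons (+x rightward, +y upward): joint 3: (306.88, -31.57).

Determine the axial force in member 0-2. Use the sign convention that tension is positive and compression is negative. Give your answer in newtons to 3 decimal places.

140.295

N=4 nodes, M=5 members, R=3 reactions → 2N=8, M+R=8
member 0 (0-1): L=5.9426, (cx,cy)=(0.5498,0.8353)
member 1 (0-2): L=5.8860, (cx,cy)=(1.0000,0.0000)
member 2 (1-2): L=5.6125, (cx,cy)=(0.4666,-0.8845)
member 3 (1-3): L=5.5481, (cx,cy)=(0.9973,-0.0737)
member 4 (2-3): L=5.4073, (cx,cy)=(0.5389,0.8424)
solve A·x = −loads:
  F[0-1] = +303.0140 N (tension)
  F[0-2] = +140.2954 N (tension)
  F[1-2] = -312.2851 N (compression)
  F[1-3] = +313.1597 N (tension)
  F[2-3] = -10.0718 N (compression)
  Rx@0 = -306.8800 N
  Ry@0 = -253.1147 N
  Ry@2 = +284.6847 N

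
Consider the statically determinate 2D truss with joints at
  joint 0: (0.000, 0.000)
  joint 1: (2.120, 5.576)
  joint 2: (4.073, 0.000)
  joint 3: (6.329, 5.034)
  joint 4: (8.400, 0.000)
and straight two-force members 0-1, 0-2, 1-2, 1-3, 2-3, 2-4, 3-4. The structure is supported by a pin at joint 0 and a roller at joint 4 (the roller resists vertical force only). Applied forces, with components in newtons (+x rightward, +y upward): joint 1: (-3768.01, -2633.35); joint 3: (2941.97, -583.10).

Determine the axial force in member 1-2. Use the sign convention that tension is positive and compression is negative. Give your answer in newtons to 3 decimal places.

N=5 nodes, M=7 members, R=3 reactions → 2N=10, M+R=10
member 0 (0-1): L=5.9654, (cx,cy)=(0.3554,0.9347)
member 1 (0-2): L=4.0730, (cx,cy)=(1.0000,0.0000)
member 2 (1-2): L=5.9081, (cx,cy)=(0.3306,-0.9438)
member 3 (1-3): L=4.2438, (cx,cy)=(0.9918,-0.1277)
member 4 (2-3): L=5.5164, (cx,cy)=(0.4090,0.9126)
member 5 (2-4): L=4.3270, (cx,cy)=(1.0000,0.0000)
member 6 (3-4): L=5.4434, (cx,cy)=(0.3805,-0.9248)
solve A·x = −loads:
  F[0-1] = -3049.7487 N (compression)
  F[0-2] = +257.7852 N (tension)
  F[1-2] = -142.3986 N (compression)
  F[1-3] = +2753.8082 N (tension)
  F[2-3] = +147.2724 N (tension)
  F[2-4] = +150.4849 N (tension)
  F[3-4] = -395.5306 N (compression)
  Rx@0 = +826.0400 N
  Ry@0 = +2850.6649 N
  Ry@4 = +365.7851 N

-142.399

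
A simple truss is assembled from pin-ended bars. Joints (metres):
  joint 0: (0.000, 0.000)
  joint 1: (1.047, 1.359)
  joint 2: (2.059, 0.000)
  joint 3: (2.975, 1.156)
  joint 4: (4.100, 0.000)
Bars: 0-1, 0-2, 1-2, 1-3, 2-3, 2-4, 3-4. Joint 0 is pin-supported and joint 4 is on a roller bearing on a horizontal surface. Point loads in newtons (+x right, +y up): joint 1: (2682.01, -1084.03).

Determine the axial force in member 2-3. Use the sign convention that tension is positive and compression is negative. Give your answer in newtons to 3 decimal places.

N=5 nodes, M=7 members, R=3 reactions → 2N=10, M+R=10
member 0 (0-1): L=1.7155, (cx,cy)=(0.6103,0.7922)
member 1 (0-2): L=2.0590, (cx,cy)=(1.0000,0.0000)
member 2 (1-2): L=1.6944, (cx,cy)=(0.5973,-0.8020)
member 3 (1-3): L=1.9387, (cx,cy)=(0.9945,-0.1047)
member 4 (2-3): L=1.4749, (cx,cy)=(0.6211,0.7838)
member 5 (2-4): L=2.0410, (cx,cy)=(1.0000,0.0000)
member 6 (3-4): L=1.6131, (cx,cy)=(0.6974,-0.7167)
solve A·x = −loads:
  F[0-1] = +103.2387 N (tension)
  F[0-2] = +2619.0032 N (tension)
  F[1-2] = -1204.1400 N (compression)
  F[1-3] = -1910.3227 N (compression)
  F[2-3] = +1232.2218 N (tension)
  F[2-4] = +1134.5493 N (tension)
  F[3-4] = -1626.7516 N (compression)
  Rx@0 = -2682.0100 N
  Ry@0 = -81.7824 N
  Ry@4 = +1165.8124 N

1232.222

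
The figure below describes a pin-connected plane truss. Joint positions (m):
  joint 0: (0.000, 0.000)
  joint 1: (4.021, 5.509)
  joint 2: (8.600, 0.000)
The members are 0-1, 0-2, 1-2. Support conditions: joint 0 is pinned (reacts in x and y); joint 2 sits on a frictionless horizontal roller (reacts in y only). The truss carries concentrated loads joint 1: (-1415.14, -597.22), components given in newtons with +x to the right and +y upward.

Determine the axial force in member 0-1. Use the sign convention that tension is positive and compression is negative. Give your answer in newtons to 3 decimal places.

-1515.980

N=3 nodes, M=3 members, R=3 reactions → 2N=6, M+R=6
member 0 (0-1): L=6.8204, (cx,cy)=(0.5896,0.8077)
member 1 (0-2): L=8.6000, (cx,cy)=(1.0000,0.0000)
member 2 (1-2): L=7.1635, (cx,cy)=(0.6392,-0.7690)
solve A·x = −loads:
  F[0-1] = -1515.9795 N (compression)
  F[0-2] = -521.3837 N (compression)
  F[1-2] = +815.6701 N (tension)
  Rx@0 = +1415.1400 N
  Ry@0 = +1224.4973 N
  Ry@2 = -627.2773 N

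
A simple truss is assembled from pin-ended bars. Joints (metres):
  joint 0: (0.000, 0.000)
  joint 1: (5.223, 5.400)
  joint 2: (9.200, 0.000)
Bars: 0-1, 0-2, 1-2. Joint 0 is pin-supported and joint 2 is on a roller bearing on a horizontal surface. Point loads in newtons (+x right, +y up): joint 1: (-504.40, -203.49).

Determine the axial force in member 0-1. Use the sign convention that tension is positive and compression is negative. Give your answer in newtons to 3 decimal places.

-534.268

N=3 nodes, M=3 members, R=3 reactions → 2N=6, M+R=6
member 0 (0-1): L=7.5126, (cx,cy)=(0.6952,0.7188)
member 1 (0-2): L=9.2000, (cx,cy)=(1.0000,0.0000)
member 2 (1-2): L=6.7065, (cx,cy)=(0.5930,-0.8052)
solve A·x = −loads:
  F[0-1] = -534.2683 N (compression)
  F[0-2] = -132.9615 N (compression)
  F[1-2] = +224.2142 N (tension)
  Rx@0 = +504.4000 N
  Ry@0 = +384.0261 N
  Ry@2 = -180.5361 N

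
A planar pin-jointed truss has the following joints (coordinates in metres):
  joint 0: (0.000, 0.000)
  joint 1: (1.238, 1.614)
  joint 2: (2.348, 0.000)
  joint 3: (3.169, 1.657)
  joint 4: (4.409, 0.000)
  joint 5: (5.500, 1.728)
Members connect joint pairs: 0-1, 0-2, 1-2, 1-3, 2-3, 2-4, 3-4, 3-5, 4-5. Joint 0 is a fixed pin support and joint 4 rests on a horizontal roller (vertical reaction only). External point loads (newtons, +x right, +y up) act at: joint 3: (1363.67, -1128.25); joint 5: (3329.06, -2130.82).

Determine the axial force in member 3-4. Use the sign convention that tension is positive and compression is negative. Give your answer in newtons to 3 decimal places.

-3759.852

N=6 nodes, M=9 members, R=3 reactions → 2N=12, M+R=12
member 0 (0-1): L=2.0341, (cx,cy)=(0.6086,0.7935)
member 1 (0-2): L=2.3480, (cx,cy)=(1.0000,0.0000)
member 2 (1-2): L=1.9589, (cx,cy)=(0.5667,-0.8240)
member 3 (1-3): L=1.9315, (cx,cy)=(0.9998,0.0223)
member 4 (2-3): L=1.8492, (cx,cy)=(0.4440,0.8960)
member 5 (2-4): L=2.0610, (cx,cy)=(1.0000,0.0000)
member 6 (3-4): L=2.0696, (cx,cy)=(0.5991,-0.8006)
member 7 (3-5): L=2.3321, (cx,cy)=(0.9995,0.0304)
member 8 (4-5): L=2.0436, (cx,cy)=(0.5339,0.8456)
solve A·x = −loads:
  F[0-1] = +2554.8698 N (tension)
  F[0-2] = +3137.7920 N (tension)
  F[1-2] = -2381.8315 N (compression)
  F[1-3] = +2905.3438 N (tension)
  F[2-3] = +2190.2016 N (tension)
  F[2-4] = +815.7311 N (tension)
  F[3-4] = -3759.8520 N (compression)
  F[3-5] = +4768.2518 N (tension)
  F[4-5] = -2691.6615 N (compression)
  Rx@0 = -4692.7300 N
  Ry@0 = -2027.1970 N
  Ry@4 = +5286.2670 N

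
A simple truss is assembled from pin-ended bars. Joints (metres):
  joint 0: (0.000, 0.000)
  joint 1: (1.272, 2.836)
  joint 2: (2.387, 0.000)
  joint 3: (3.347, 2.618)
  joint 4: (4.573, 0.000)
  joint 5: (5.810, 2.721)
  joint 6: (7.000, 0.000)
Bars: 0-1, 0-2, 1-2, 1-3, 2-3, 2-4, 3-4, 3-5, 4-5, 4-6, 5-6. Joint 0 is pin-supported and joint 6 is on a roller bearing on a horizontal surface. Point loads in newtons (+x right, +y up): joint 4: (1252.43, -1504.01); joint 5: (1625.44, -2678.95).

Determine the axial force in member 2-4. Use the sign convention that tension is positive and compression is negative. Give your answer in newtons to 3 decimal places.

3319.003

N=7 nodes, M=11 members, R=3 reactions → 2N=14, M+R=14
member 0 (0-1): L=3.1082, (cx,cy)=(0.4092,0.9124)
member 1 (0-2): L=2.3870, (cx,cy)=(1.0000,0.0000)
member 2 (1-2): L=3.0473, (cx,cy)=(0.3659,-0.9307)
member 3 (1-3): L=2.0864, (cx,cy)=(0.9945,-0.1045)
member 4 (2-3): L=2.7885, (cx,cy)=(0.3443,0.9389)
member 5 (2-4): L=2.1860, (cx,cy)=(1.0000,0.0000)
member 6 (3-4): L=2.8908, (cx,cy)=(0.4241,-0.9056)
member 7 (3-5): L=2.4652, (cx,cy)=(0.9991,0.0418)
member 8 (4-5): L=2.9890, (cx,cy)=(0.4139,0.9103)
member 9 (4-6): L=2.4270, (cx,cy)=(1.0000,0.0000)
member 10 (5-6): L=2.9698, (cx,cy)=(0.4007,-0.9162)
solve A·x = −loads:
  F[0-1] = -378.1691 N (compression)
  F[0-2] = +3032.6322 N (tension)
  F[1-2] = +404.9596 N (tension)
  F[1-3] = -304.6025 N (compression)
  F[2-3] = -401.4172 N (compression)
  F[2-4] = +3319.0035 N (tension)
  F[3-4] = +353.7153 N (tension)
  F[3-5] = -591.6598 N (compression)
  F[4-5] = +1300.2558 N (tension)
  F[4-6] = +1678.4679 N (tension)
  F[5-6] = -4188.8896 N (compression)
  Rx@0 = -2877.8700 N
  Ry@0 = +345.0515 N
  Ry@6 = +3837.9085 N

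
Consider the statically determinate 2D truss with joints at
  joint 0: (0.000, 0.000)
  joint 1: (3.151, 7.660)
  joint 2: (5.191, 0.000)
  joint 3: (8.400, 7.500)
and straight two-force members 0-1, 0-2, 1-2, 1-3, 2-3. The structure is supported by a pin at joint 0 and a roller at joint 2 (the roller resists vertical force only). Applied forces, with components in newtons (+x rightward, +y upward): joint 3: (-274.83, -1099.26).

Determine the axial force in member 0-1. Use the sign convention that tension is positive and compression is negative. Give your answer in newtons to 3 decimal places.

N=4 nodes, M=5 members, R=3 reactions → 2N=8, M+R=8
member 0 (0-1): L=8.2828, (cx,cy)=(0.3804,0.9248)
member 1 (0-2): L=5.1910, (cx,cy)=(1.0000,0.0000)
member 2 (1-2): L=7.9270, (cx,cy)=(0.2573,-0.9663)
member 3 (1-3): L=5.2514, (cx,cy)=(0.9995,-0.0305)
member 4 (2-3): L=8.1577, (cx,cy)=(0.3934,0.9194)
solve A·x = −loads:
  F[0-1] = +305.4352 N (tension)
  F[0-2] = -391.0261 N (compression)
  F[1-2] = -298.4031 N (compression)
  F[1-3] = +193.0793 N (tension)
  F[2-3] = -1189.2557 N (compression)
  Rx@0 = +274.8300 N
  Ry@0 = -282.4697 N
  Ry@2 = +1381.7297 N

305.435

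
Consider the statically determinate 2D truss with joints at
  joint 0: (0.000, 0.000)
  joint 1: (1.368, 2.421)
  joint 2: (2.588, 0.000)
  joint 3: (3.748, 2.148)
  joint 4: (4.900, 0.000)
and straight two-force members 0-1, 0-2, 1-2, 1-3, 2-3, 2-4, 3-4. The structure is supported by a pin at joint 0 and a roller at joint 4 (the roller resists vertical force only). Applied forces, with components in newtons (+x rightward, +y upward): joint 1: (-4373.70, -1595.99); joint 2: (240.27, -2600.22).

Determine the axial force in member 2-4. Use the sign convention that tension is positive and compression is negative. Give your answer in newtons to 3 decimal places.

N=5 nodes, M=7 members, R=3 reactions → 2N=10, M+R=10
member 0 (0-1): L=2.7808, (cx,cy)=(0.4920,0.8706)
member 1 (0-2): L=2.5880, (cx,cy)=(1.0000,0.0000)
member 2 (1-2): L=2.7110, (cx,cy)=(0.4500,-0.8930)
member 3 (1-3): L=2.3956, (cx,cy)=(0.9935,-0.1140)
member 4 (2-3): L=2.4412, (cx,cy)=(0.4752,0.8799)
member 5 (2-4): L=2.3120, (cx,cy)=(1.0000,0.0000)
member 6 (3-4): L=2.4374, (cx,cy)=(0.4726,-0.8813)
solve A·x = −loads:
  F[0-1] = -5212.6572 N (compression)
  F[0-2] = -1569.0602 N (compression)
  F[1-2] = +3250.2059 N (tension)
  F[1-3] = +348.9628 N (tension)
  F[2-3] = -343.5451 N (compression)
  F[2-4] = -183.4457 N (compression)
  F[3-4] = +388.1371 N (tension)
  Rx@0 = +4133.4300 N
  Ry@0 = +4538.2598 N
  Ry@4 = -342.0498 N

-183.446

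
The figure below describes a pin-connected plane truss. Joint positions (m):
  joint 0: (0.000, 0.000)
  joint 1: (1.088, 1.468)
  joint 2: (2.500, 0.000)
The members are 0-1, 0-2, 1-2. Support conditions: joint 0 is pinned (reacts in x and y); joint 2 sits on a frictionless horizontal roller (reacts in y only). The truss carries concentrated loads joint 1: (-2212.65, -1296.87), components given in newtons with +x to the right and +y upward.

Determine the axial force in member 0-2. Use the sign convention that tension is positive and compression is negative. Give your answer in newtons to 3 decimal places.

-706.837

N=3 nodes, M=3 members, R=3 reactions → 2N=6, M+R=6
member 0 (0-1): L=1.8272, (cx,cy)=(0.5954,0.8034)
member 1 (0-2): L=2.5000, (cx,cy)=(1.0000,0.0000)
member 2 (1-2): L=2.0369, (cx,cy)=(0.6932,-0.7207)
solve A·x = −loads:
  F[0-1] = -2528.9209 N (compression)
  F[0-2] = -706.8371 N (compression)
  F[1-2] = +1019.6337 N (tension)
  Rx@0 = +2212.6500 N
  Ry@0 = +2031.7403 N
  Ry@2 = -734.8703 N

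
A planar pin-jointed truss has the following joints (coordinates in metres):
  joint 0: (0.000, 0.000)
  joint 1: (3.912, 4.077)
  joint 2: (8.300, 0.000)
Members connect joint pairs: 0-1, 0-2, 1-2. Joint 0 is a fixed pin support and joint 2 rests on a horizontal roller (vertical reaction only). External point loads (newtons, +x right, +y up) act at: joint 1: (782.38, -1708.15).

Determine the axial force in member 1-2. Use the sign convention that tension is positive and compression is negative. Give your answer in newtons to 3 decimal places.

-1747.404

N=3 nodes, M=3 members, R=3 reactions → 2N=6, M+R=6
member 0 (0-1): L=5.6503, (cx,cy)=(0.6924,0.7216)
member 1 (0-2): L=8.3000, (cx,cy)=(1.0000,0.0000)
member 2 (1-2): L=5.9897, (cx,cy)=(0.7326,-0.6807)
solve A·x = −loads:
  F[0-1] = -718.9270 N (compression)
  F[0-2] = +1280.1327 N (tension)
  F[1-2] = -1747.4037 N (compression)
  Rx@0 = -782.3800 N
  Ry@0 = +518.7469 N
  Ry@2 = +1189.4031 N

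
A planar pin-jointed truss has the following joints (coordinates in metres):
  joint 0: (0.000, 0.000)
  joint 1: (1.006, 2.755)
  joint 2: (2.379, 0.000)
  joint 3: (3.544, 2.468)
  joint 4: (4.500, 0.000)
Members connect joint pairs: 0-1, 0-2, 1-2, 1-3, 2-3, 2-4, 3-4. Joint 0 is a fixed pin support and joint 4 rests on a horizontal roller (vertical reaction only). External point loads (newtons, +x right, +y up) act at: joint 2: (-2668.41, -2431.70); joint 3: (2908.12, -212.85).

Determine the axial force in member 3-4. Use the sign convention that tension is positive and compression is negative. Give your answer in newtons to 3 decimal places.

N=5 nodes, M=7 members, R=3 reactions → 2N=10, M+R=10
member 0 (0-1): L=2.9329, (cx,cy)=(0.3430,0.9393)
member 1 (0-2): L=2.3790, (cx,cy)=(1.0000,0.0000)
member 2 (1-2): L=3.0782, (cx,cy)=(0.4460,-0.8950)
member 3 (1-3): L=2.5542, (cx,cy)=(0.9937,-0.1124)
member 4 (2-3): L=2.7291, (cx,cy)=(0.4269,0.9043)
member 5 (2-4): L=2.1210, (cx,cy)=(1.0000,0.0000)
member 6 (3-4): L=2.6467, (cx,cy)=(0.3612,-0.9325)
solve A·x = −loads:
  F[0-1] = +429.6469 N (tension)
  F[0-2] = +92.3402 N (tension)
  F[1-2] = -497.5857 N (compression)
  F[1-3] = +371.6685 N (tension)
  F[2-3] = +3181.4753 N (tension)
  F[2-4] = +1180.7190 N (tension)
  F[3-4] = -3268.8235 N (compression)
  Rx@0 = -239.7100 N
  Ry@0 = -403.5822 N
  Ry@4 = +3048.1322 N

-3268.824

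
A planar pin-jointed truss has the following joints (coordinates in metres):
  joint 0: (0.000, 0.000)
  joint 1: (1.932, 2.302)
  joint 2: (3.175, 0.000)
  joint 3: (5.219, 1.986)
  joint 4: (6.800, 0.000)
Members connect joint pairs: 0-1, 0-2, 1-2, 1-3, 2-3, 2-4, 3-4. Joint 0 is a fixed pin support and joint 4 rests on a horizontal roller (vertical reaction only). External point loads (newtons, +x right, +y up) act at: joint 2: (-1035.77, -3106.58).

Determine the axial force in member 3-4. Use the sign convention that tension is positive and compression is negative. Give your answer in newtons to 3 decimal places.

N=5 nodes, M=7 members, R=3 reactions → 2N=10, M+R=10
member 0 (0-1): L=3.0053, (cx,cy)=(0.6429,0.7660)
member 1 (0-2): L=3.1750, (cx,cy)=(1.0000,0.0000)
member 2 (1-2): L=2.6162, (cx,cy)=(0.4751,-0.8799)
member 3 (1-3): L=3.3022, (cx,cy)=(0.9954,-0.0957)
member 4 (2-3): L=2.8499, (cx,cy)=(0.7172,0.6969)
member 5 (2-4): L=3.6250, (cx,cy)=(1.0000,0.0000)
member 6 (3-4): L=2.5385, (cx,cy)=(0.6228,-0.7824)
solve A·x = −loads:
  F[0-1] = -2162.0421 N (compression)
  F[0-2] = +354.1296 N (tension)
  F[1-2] = +2145.3036 N (tension)
  F[1-3] = -2420.2950 N (compression)
  F[2-3] = +1749.1205 N (tension)
  F[2-4] = +1154.7022 N (tension)
  F[3-4] = -1853.9913 N (compression)
  Rx@0 = +1035.7700 N
  Ry@0 = +1656.0812 N
  Ry@4 = +1450.4988 N

-1853.991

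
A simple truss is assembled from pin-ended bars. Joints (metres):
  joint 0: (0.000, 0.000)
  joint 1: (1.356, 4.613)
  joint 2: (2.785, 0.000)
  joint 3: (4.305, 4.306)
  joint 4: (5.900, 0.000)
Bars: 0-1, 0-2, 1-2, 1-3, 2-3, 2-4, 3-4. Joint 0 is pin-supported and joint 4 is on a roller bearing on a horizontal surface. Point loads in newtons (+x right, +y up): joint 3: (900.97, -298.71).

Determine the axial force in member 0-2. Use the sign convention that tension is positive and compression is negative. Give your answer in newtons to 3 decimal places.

N=5 nodes, M=7 members, R=3 reactions → 2N=10, M+R=10
member 0 (0-1): L=4.8082, (cx,cy)=(0.2820,0.9594)
member 1 (0-2): L=2.7850, (cx,cy)=(1.0000,0.0000)
member 2 (1-2): L=4.8293, (cx,cy)=(0.2959,-0.9552)
member 3 (1-3): L=2.9649, (cx,cy)=(0.9946,-0.1035)
member 4 (2-3): L=4.5664, (cx,cy)=(0.3329,0.9430)
member 5 (2-4): L=3.1150, (cx,cy)=(1.0000,0.0000)
member 6 (3-4): L=4.5919, (cx,cy)=(0.3473,-0.9377)
solve A·x = −loads:
  F[0-1] = +601.2063 N (tension)
  F[0-2] = +731.4178 N (tension)
  F[1-2] = -643.0603 N (compression)
  F[1-3] = +361.7810 N (tension)
  F[2-3] = +651.4097 N (tension)
  F[2-4] = +324.3015 N (tension)
  F[3-4] = -933.6453 N (compression)
  Rx@0 = -900.9700 N
  Ry@0 = -576.8024 N
  Ry@4 = +875.5124 N

731.418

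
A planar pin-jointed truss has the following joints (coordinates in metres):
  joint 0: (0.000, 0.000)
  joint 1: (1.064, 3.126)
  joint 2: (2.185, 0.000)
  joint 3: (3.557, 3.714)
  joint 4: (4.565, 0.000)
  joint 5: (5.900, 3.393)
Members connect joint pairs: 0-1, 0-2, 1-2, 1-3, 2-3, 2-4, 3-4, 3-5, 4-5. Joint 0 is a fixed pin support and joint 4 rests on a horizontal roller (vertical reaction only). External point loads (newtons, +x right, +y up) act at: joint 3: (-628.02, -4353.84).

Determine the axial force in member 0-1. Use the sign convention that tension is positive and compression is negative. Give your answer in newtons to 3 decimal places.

-1555.268

N=6 nodes, M=9 members, R=3 reactions → 2N=12, M+R=12
member 0 (0-1): L=3.3021, (cx,cy)=(0.3222,0.9467)
member 1 (0-2): L=2.1850, (cx,cy)=(1.0000,0.0000)
member 2 (1-2): L=3.3209, (cx,cy)=(0.3376,-0.9413)
member 3 (1-3): L=2.5614, (cx,cy)=(0.9733,0.2296)
member 4 (2-3): L=3.9593, (cx,cy)=(0.3465,0.9380)
member 5 (2-4): L=2.3800, (cx,cy)=(1.0000,0.0000)
member 6 (3-4): L=3.8484, (cx,cy)=(0.2619,-0.9651)
member 7 (3-5): L=2.3649, (cx,cy)=(0.9907,-0.1357)
member 8 (4-5): L=3.6462, (cx,cy)=(0.3661,0.9306)
solve A·x = −loads:
  F[0-1] = -1555.2684 N (compression)
  F[0-2] = -126.8851 N (compression)
  F[1-2] = +1326.3717 N (tension)
  F[1-3] = -974.8963 N (compression)
  F[2-3] = -1330.9872 N (compression)
  F[2-4] = +782.0606 N (tension)
  F[3-4] = -2985.7631 N (compression)
  F[3-5] = +0.0000 N (tension)
  F[4-5] = -0.0000 N (compression)
  Rx@0 = +628.0200 N
  Ry@0 = +1472.3192 N
  Ry@4 = +2881.5208 N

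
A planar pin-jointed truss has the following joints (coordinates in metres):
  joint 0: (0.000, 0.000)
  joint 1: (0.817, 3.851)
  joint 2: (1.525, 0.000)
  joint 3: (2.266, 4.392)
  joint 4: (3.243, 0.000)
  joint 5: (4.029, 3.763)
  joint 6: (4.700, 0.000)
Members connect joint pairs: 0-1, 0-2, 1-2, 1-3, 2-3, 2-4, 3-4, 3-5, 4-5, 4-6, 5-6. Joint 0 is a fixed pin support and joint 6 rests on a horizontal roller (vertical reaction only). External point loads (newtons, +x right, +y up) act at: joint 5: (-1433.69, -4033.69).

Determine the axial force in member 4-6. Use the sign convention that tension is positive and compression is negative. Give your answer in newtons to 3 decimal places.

411.899

N=7 nodes, M=11 members, R=3 reactions → 2N=14, M+R=14
member 0 (0-1): L=3.9367, (cx,cy)=(0.2075,0.9782)
member 1 (0-2): L=1.5250, (cx,cy)=(1.0000,0.0000)
member 2 (1-2): L=3.9155, (cx,cy)=(0.1808,-0.9835)
member 3 (1-3): L=1.5467, (cx,cy)=(0.9368,0.3498)
member 4 (2-3): L=4.4541, (cx,cy)=(0.1664,0.9861)
member 5 (2-4): L=1.7180, (cx,cy)=(1.0000,0.0000)
member 6 (3-4): L=4.4994, (cx,cy)=(0.2171,-0.9761)
member 7 (3-5): L=1.8718, (cx,cy)=(0.9419,-0.3360)
member 8 (4-5): L=3.8442, (cx,cy)=(0.2045,0.9789)
member 9 (4-6): L=1.4570, (cx,cy)=(1.0000,0.0000)
member 10 (5-6): L=3.8224, (cx,cy)=(0.1755,-0.9845)
solve A·x = −loads:
  F[0-1] = -1762.1055 N (compression)
  F[0-2] = -1067.9938 N (compression)
  F[1-2] = +1510.1459 N (tension)
  F[1-3] = -681.8266 N (compression)
  F[2-3] = -1506.2442 N (compression)
  F[2-4] = -544.3465 N (compression)
  F[3-4] = +2271.1817 N (tension)
  F[3-5] = -1467.8686 N (compression)
  F[4-5] = -2264.8377 N (compression)
  F[4-6] = +411.8990 N (tension)
  F[5-6] = -2346.3858 N (compression)
  Rx@0 = +1433.6900 N
  Ry@0 = +1723.7407 N
  Ry@6 = +2309.9493 N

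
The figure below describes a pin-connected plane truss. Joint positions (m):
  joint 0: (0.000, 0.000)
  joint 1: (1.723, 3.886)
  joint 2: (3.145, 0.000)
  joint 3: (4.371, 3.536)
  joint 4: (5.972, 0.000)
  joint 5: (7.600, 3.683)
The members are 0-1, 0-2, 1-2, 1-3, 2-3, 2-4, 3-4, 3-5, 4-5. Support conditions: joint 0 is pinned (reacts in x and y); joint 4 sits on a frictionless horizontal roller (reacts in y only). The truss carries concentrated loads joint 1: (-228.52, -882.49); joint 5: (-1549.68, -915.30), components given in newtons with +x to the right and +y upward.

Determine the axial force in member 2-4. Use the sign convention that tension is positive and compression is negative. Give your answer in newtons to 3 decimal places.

N=6 nodes, M=9 members, R=3 reactions → 2N=12, M+R=12
member 0 (0-1): L=4.2508, (cx,cy)=(0.4053,0.9142)
member 1 (0-2): L=3.1450, (cx,cy)=(1.0000,0.0000)
member 2 (1-2): L=4.1380, (cx,cy)=(0.3436,-0.9391)
member 3 (1-3): L=2.6710, (cx,cy)=(0.9914,-0.1310)
member 4 (2-3): L=3.7425, (cx,cy)=(0.3276,0.9448)
member 5 (2-4): L=2.8270, (cx,cy)=(1.0000,0.0000)
member 6 (3-4): L=3.8816, (cx,cy)=(0.4125,-0.9110)
member 7 (3-5): L=3.2323, (cx,cy)=(0.9990,0.0455)
member 8 (4-5): L=4.0268, (cx,cy)=(0.4043,0.9146)
solve A·x = −loads:
  F[0-1] = -1621.9828 N (compression)
  F[0-2] = -1120.7606 N (compression)
  F[1-2] = +735.1307 N (tension)
  F[1-3] = -687.4702 N (compression)
  F[2-3] = -730.6796 N (compression)
  F[2-4] = -628.7757 N (compression)
  F[3-4] = +600.5411 N (tension)
  F[3-5] = -1169.8158 N (compression)
  F[4-5] = -942.5673 N (compression)
  Rx@0 = +1778.2000 N
  Ry@0 = +1482.7682 N
  Ry@4 = +315.0218 N

-628.776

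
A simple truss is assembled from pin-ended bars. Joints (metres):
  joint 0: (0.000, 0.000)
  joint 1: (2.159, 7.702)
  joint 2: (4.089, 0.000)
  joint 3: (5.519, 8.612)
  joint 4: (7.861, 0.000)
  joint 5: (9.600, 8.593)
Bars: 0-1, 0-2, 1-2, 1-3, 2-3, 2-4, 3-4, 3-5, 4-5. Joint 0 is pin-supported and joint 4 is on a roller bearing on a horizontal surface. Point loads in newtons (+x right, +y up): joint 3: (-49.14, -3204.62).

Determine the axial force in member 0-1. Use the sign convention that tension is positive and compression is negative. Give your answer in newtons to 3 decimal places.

N=6 nodes, M=9 members, R=3 reactions → 2N=12, M+R=12
member 0 (0-1): L=7.9989, (cx,cy)=(0.2699,0.9629)
member 1 (0-2): L=4.0890, (cx,cy)=(1.0000,0.0000)
member 2 (1-2): L=7.9401, (cx,cy)=(0.2431,-0.9700)
member 3 (1-3): L=3.4810, (cx,cy)=(0.9652,0.2614)
member 4 (2-3): L=8.7299, (cx,cy)=(0.1638,0.9865)
member 5 (2-4): L=3.7720, (cx,cy)=(1.0000,0.0000)
member 6 (3-4): L=8.9248, (cx,cy)=(0.2624,-0.9650)
member 7 (3-5): L=4.0810, (cx,cy)=(1.0000,-0.0047)
member 8 (4-5): L=8.7672, (cx,cy)=(0.1984,0.9801)
solve A·x = −loads:
  F[0-1] = -1047.4521 N (compression)
  F[0-2] = +233.5807 N (tension)
  F[1-2] = +899.7580 N (tension)
  F[1-3] = -519.4885 N (compression)
  F[2-3] = -884.7235 N (compression)
  F[2-4] = +597.2057 N (tension)
  F[3-4] = -2275.7999 N (compression)
  F[3-5] = -0.0000 N (compression)
  F[4-5] = +0.0000 N (tension)
  Rx@0 = +49.1400 N
  Ry@0 = +1008.5757 N
  Ry@4 = +2196.0443 N

-1047.452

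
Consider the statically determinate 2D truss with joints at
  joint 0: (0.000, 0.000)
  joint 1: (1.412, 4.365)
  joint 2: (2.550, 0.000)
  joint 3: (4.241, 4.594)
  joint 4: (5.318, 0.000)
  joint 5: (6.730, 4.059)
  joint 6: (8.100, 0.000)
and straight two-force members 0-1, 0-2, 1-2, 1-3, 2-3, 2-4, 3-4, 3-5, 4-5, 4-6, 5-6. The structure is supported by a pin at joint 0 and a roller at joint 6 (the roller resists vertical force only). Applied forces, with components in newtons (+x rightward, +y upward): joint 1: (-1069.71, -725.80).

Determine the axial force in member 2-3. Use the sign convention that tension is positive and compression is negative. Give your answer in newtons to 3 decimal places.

-527.771

N=7 nodes, M=11 members, R=3 reactions → 2N=14, M+R=14
member 0 (0-1): L=4.5877, (cx,cy)=(0.3078,0.9515)
member 1 (0-2): L=2.5500, (cx,cy)=(1.0000,0.0000)
member 2 (1-2): L=4.5109, (cx,cy)=(0.2523,-0.9677)
member 3 (1-3): L=2.8383, (cx,cy)=(0.9967,0.0807)
member 4 (2-3): L=4.8953, (cx,cy)=(0.3454,0.9384)
member 5 (2-4): L=2.7680, (cx,cy)=(1.0000,0.0000)
member 6 (3-4): L=4.7186, (cx,cy)=(0.2282,-0.9736)
member 7 (3-5): L=2.5458, (cx,cy)=(0.9777,-0.2101)
member 8 (4-5): L=4.2976, (cx,cy)=(0.3286,0.9445)
member 9 (4-6): L=2.7820, (cx,cy)=(1.0000,0.0000)
member 10 (5-6): L=4.2840, (cx,cy)=(0.3198,-0.9475)
solve A·x = −loads:
  F[0-1] = -1235.7173 N (compression)
  F[0-2] = -689.3814 N (compression)
  F[1-2] = +511.8394 N (tension)
  F[1-3] = +562.0883 N (tension)
  F[2-3] = -527.7712 N (compression)
  F[2-4] = -377.9474 N (compression)
  F[3-4] = +398.7860 N (tension)
  F[3-5] = +293.4787 N (tension)
  F[4-5] = -411.0807 N (compression)
  F[4-6] = -151.8620 N (compression)
  F[5-6] = +474.8699 N (tension)
  Rx@0 = +1069.7100 N
  Ry@0 = +1175.7327 N
  Ry@6 = -449.9327 N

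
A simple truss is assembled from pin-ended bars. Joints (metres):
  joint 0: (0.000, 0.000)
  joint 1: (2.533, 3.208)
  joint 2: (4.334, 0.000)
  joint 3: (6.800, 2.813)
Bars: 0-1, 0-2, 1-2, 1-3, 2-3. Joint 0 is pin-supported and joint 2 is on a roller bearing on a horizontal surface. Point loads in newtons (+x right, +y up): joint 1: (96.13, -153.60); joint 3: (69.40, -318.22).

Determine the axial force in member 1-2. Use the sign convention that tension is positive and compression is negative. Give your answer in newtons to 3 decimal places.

-478.063

N=4 nodes, M=5 members, R=3 reactions → 2N=8, M+R=8
member 0 (0-1): L=4.0875, (cx,cy)=(0.6197,0.7848)
member 1 (0-2): L=4.3340, (cx,cy)=(1.0000,0.0000)
member 2 (1-2): L=3.6790, (cx,cy)=(0.4895,-0.8720)
member 3 (1-3): L=4.2852, (cx,cy)=(0.9957,-0.0922)
member 4 (2-3): L=3.7409, (cx,cy)=(0.6592,0.7520)
solve A·x = −loads:
  F[0-1] = +297.4295 N (tension)
  F[0-2] = -18.7870 N (compression)
  F[1-2] = -478.0630 N (compression)
  F[1-3] = +323.5949 N (tension)
  F[2-3] = -383.5186 N (compression)
  Rx@0 = -165.5300 N
  Ry@0 = -233.4343 N
  Ry@2 = +705.2543 N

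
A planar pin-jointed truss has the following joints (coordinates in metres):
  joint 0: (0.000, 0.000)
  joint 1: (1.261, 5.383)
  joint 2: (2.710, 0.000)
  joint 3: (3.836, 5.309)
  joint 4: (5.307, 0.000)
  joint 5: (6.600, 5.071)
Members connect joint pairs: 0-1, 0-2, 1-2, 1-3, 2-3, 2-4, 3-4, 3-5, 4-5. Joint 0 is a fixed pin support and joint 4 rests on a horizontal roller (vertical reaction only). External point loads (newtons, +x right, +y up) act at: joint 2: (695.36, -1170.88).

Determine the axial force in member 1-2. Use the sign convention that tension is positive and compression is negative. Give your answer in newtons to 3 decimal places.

N=6 nodes, M=9 members, R=3 reactions → 2N=12, M+R=12
member 0 (0-1): L=5.5287, (cx,cy)=(0.2281,0.9736)
member 1 (0-2): L=2.7100, (cx,cy)=(1.0000,0.0000)
member 2 (1-2): L=5.5746, (cx,cy)=(0.2599,-0.9656)
member 3 (1-3): L=2.5761, (cx,cy)=(0.9996,-0.0287)
member 4 (2-3): L=5.4271, (cx,cy)=(0.2075,0.9782)
member 5 (2-4): L=2.5970, (cx,cy)=(1.0000,0.0000)
member 6 (3-4): L=5.5090, (cx,cy)=(0.2670,-0.9637)
member 7 (3-5): L=2.7742, (cx,cy)=(0.9963,-0.0858)
member 8 (4-5): L=5.2332, (cx,cy)=(0.2471,0.9690)
solve A·x = −loads:
  F[0-1] = -588.4857 N (compression)
  F[0-2] = +829.5827 N (tension)
  F[1-2] = +602.0214 N (tension)
  F[1-3] = -290.8252 N (compression)
  F[2-3] = +602.6654 N (tension)
  F[2-4] = +165.6657 N (tension)
  F[3-4] = -620.4322 N (compression)
  F[3-5] = -0.0000 N (tension)
  F[4-5] = +0.0000 N (tension)
  Rx@0 = -695.3600 N
  Ry@0 = +572.9744 N
  Ry@4 = +597.9056 N

602.021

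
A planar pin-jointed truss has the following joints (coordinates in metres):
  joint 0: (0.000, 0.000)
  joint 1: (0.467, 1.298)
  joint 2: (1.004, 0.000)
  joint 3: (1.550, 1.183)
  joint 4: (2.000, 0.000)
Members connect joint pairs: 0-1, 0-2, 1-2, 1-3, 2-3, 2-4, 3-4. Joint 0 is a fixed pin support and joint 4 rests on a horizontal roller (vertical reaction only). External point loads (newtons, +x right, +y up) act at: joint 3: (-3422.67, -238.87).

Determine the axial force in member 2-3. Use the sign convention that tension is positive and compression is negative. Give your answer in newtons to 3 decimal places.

-2485.569

N=5 nodes, M=7 members, R=3 reactions → 2N=10, M+R=10
member 0 (0-1): L=1.3795, (cx,cy)=(0.3385,0.9410)
member 1 (0-2): L=1.0040, (cx,cy)=(1.0000,0.0000)
member 2 (1-2): L=1.4047, (cx,cy)=(0.3823,-0.9240)
member 3 (1-3): L=1.0891, (cx,cy)=(0.9944,-0.1056)
member 4 (2-3): L=1.3029, (cx,cy)=(0.4191,0.9080)
member 5 (2-4): L=0.9960, (cx,cy)=(1.0000,0.0000)
member 6 (3-4): L=1.2657, (cx,cy)=(0.3555,-0.9347)
solve A·x = −loads:
  F[0-1] = -2208.6726 N (compression)
  F[0-2] = -2674.9465 N (compression)
  F[1-2] = +2442.3067 N (tension)
  F[1-3] = -1690.8430 N (compression)
  F[2-3] = -2485.5694 N (compression)
  F[2-4] = -699.6816 N (compression)
  F[3-4] = +1967.9664 N (tension)
  Rx@0 = +3422.6700 N
  Ry@0 = +2078.2551 N
  Ry@4 = -1839.3851 N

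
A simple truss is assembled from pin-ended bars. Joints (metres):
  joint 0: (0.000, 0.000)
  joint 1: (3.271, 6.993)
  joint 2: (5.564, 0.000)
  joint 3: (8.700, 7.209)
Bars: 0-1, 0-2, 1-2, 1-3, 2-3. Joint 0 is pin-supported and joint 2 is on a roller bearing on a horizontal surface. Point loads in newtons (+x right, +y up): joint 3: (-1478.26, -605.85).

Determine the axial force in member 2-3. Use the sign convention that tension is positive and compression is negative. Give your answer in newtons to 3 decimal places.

N=4 nodes, M=5 members, R=3 reactions → 2N=8, M+R=8
member 0 (0-1): L=7.7202, (cx,cy)=(0.4237,0.9058)
member 1 (0-2): L=5.5640, (cx,cy)=(1.0000,0.0000)
member 2 (1-2): L=7.3593, (cx,cy)=(0.3116,-0.9502)
member 3 (1-3): L=5.4333, (cx,cy)=(0.9992,0.0398)
member 4 (2-3): L=7.8616, (cx,cy)=(0.3989,0.9170)
solve A·x = −loads:
  F[0-1] = -1737.5002 N (compression)
  F[0-2] = -742.0921 N (compression)
  F[1-2] = +1604.5292 N (tension)
  F[1-3] = -1237.0799 N (compression)
  F[2-3] = -607.0602 N (compression)
  Rx@0 = +1478.2600 N
  Ry@0 = +1573.8373 N
  Ry@2 = -967.9873 N

-607.060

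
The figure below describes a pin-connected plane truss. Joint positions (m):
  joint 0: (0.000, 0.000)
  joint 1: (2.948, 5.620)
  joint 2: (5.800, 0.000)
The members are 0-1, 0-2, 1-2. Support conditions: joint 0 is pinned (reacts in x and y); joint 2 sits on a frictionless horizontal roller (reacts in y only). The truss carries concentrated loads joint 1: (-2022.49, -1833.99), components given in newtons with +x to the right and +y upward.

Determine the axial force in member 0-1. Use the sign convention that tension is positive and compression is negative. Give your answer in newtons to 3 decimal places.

-3231.334

N=3 nodes, M=3 members, R=3 reactions → 2N=6, M+R=6
member 0 (0-1): L=6.3463, (cx,cy)=(0.4645,0.8856)
member 1 (0-2): L=5.8000, (cx,cy)=(1.0000,0.0000)
member 2 (1-2): L=6.3022, (cx,cy)=(0.4525,-0.8917)
solve A·x = −loads:
  F[0-1] = -3231.3342 N (compression)
  F[0-2] = -521.4543 N (compression)
  F[1-2] = +1152.2908 N (tension)
  Rx@0 = +2022.4900 N
  Ry@0 = +2861.5402 N
  Ry@2 = -1027.5502 N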